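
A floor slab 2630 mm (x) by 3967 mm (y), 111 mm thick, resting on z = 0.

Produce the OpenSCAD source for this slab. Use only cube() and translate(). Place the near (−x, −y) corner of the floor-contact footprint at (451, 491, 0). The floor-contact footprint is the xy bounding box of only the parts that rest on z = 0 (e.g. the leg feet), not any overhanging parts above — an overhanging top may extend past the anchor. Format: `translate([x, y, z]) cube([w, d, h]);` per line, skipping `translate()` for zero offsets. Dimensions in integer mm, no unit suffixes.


translate([451, 491, 0]) cube([2630, 3967, 111]);


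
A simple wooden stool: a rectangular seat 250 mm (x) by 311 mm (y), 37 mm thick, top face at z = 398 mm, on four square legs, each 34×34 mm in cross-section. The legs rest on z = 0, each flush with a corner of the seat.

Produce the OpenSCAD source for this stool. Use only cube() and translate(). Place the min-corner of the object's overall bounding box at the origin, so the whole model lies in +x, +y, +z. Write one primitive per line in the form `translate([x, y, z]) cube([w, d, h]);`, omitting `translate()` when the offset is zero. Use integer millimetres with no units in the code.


// leg_h = 398 - 37 = 361
translate([0, 0, 361]) cube([250, 311, 37]);
cube([34, 34, 361]);
translate([216, 0, 0]) cube([34, 34, 361]);
translate([0, 277, 0]) cube([34, 34, 361]);
translate([216, 277, 0]) cube([34, 34, 361]);


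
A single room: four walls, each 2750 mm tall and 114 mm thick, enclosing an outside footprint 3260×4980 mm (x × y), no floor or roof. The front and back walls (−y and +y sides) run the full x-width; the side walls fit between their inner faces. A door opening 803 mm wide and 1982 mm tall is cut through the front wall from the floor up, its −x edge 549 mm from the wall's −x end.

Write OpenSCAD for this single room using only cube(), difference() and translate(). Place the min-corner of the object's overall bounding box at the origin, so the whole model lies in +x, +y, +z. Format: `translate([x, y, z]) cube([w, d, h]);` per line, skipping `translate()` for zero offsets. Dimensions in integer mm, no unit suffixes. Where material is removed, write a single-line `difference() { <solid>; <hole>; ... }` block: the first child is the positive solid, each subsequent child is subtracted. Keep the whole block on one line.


difference() { cube([3260, 114, 2750]); translate([549, 0, 0]) cube([803, 114, 1982]); }
translate([0, 4866, 0]) cube([3260, 114, 2750]);
translate([0, 114, 0]) cube([114, 4752, 2750]);
translate([3146, 114, 0]) cube([114, 4752, 2750]);


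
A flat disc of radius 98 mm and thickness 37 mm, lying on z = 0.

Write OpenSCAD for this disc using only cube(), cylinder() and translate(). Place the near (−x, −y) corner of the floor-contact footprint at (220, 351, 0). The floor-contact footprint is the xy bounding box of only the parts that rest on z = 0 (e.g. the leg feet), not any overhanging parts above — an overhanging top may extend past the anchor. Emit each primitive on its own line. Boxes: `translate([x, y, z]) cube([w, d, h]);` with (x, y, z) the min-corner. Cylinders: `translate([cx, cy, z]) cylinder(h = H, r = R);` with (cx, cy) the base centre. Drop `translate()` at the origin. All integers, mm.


translate([318, 449, 0]) cylinder(h = 37, r = 98);


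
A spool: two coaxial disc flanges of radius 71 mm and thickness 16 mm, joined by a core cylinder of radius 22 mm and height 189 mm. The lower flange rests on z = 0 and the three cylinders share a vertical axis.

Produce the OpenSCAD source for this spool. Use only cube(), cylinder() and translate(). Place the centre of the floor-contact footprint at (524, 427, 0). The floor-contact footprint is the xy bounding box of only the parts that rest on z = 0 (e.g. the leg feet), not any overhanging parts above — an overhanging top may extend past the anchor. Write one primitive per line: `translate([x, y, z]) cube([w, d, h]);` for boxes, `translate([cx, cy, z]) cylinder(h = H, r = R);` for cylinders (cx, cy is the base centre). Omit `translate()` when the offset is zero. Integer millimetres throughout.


translate([524, 427, 0]) cylinder(h = 16, r = 71);
translate([524, 427, 16]) cylinder(h = 189, r = 22);
translate([524, 427, 205]) cylinder(h = 16, r = 71);


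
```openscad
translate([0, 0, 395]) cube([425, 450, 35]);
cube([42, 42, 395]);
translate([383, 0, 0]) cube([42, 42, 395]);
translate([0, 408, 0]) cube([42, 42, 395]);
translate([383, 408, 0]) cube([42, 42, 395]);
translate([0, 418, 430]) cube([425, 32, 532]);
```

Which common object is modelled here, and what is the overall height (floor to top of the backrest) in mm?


A chair. The overall height is 962 mm.

A slab on four corner posts with a tall panel at the back — a chair. The seat slab sits at z = 395 with thickness 35, and the 532 mm backrest starts at the seat top, so the overall height is 395 + 35 + 532 = 962 mm.


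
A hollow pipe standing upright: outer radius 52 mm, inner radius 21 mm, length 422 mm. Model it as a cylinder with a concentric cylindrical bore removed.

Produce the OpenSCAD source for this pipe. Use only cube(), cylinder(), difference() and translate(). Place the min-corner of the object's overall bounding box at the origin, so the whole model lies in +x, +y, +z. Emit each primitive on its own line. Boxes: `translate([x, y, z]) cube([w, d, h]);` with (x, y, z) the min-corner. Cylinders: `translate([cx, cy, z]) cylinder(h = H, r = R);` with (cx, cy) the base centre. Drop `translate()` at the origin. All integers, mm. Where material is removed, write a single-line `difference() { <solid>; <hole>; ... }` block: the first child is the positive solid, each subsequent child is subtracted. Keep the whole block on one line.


difference() { translate([52, 52, 0]) cylinder(h = 422, r = 52); translate([52, 52, 0]) cylinder(h = 422, r = 21); }


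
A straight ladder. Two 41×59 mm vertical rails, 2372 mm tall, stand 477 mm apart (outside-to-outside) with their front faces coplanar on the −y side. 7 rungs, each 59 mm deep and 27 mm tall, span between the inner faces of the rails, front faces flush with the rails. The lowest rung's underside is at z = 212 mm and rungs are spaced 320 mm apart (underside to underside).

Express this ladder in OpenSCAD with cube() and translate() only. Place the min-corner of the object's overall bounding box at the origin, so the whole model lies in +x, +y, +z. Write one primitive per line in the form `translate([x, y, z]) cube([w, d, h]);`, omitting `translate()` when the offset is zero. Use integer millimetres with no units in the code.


// rung span = 477 - 2*41 = 395
// rung[k] z = 212 + k*320
cube([41, 59, 2372]);
translate([436, 0, 0]) cube([41, 59, 2372]);
translate([41, 0, 212]) cube([395, 59, 27]);
translate([41, 0, 532]) cube([395, 59, 27]);
translate([41, 0, 852]) cube([395, 59, 27]);
translate([41, 0, 1172]) cube([395, 59, 27]);
translate([41, 0, 1492]) cube([395, 59, 27]);
translate([41, 0, 1812]) cube([395, 59, 27]);
translate([41, 0, 2132]) cube([395, 59, 27]);


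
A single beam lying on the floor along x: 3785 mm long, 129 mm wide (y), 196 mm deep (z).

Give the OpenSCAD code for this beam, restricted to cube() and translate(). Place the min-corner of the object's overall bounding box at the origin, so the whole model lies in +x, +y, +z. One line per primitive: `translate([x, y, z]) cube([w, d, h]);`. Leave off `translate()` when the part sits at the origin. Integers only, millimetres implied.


cube([3785, 129, 196]);


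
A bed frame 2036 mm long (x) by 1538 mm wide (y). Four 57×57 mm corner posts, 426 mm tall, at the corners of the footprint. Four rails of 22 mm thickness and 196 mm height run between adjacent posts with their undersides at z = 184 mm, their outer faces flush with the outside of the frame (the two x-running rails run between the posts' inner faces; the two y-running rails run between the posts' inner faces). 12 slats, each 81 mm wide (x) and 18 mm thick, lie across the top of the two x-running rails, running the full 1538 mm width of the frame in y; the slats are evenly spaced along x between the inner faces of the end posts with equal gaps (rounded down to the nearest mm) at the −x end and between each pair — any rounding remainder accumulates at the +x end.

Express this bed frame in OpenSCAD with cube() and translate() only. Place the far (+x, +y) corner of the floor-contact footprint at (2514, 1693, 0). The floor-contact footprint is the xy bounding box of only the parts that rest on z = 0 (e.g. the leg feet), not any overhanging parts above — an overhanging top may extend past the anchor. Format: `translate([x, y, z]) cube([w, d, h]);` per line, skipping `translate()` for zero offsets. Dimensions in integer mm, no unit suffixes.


translate([478, 155, 0]) cube([57, 57, 426]);
translate([478, 1636, 0]) cube([57, 57, 426]);
translate([2457, 155, 0]) cube([57, 57, 426]);
translate([2457, 1636, 0]) cube([57, 57, 426]);
translate([535, 155, 184]) cube([1922, 22, 196]);
translate([535, 1671, 184]) cube([1922, 22, 196]);
translate([478, 212, 184]) cube([22, 1424, 196]);
translate([2492, 212, 184]) cube([22, 1424, 196]);
translate([608, 155, 380]) cube([81, 1538, 18]);
translate([762, 155, 380]) cube([81, 1538, 18]);
translate([916, 155, 380]) cube([81, 1538, 18]);
translate([1070, 155, 380]) cube([81, 1538, 18]);
translate([1224, 155, 380]) cube([81, 1538, 18]);
translate([1378, 155, 380]) cube([81, 1538, 18]);
translate([1532, 155, 380]) cube([81, 1538, 18]);
translate([1686, 155, 380]) cube([81, 1538, 18]);
translate([1840, 155, 380]) cube([81, 1538, 18]);
translate([1994, 155, 380]) cube([81, 1538, 18]);
translate([2148, 155, 380]) cube([81, 1538, 18]);
translate([2302, 155, 380]) cube([81, 1538, 18]);


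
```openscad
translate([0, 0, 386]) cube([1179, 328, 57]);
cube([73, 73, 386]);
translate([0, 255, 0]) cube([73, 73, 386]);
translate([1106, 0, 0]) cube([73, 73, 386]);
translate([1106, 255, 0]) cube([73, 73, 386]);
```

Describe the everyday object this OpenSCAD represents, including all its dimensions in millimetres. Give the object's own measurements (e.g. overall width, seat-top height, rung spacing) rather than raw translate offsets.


A bench: a 1179×328 mm seat slab, 57 mm thick, top at z = 443 mm, on four 73×73 mm square legs flush with the seat corners and standing on z = 0.


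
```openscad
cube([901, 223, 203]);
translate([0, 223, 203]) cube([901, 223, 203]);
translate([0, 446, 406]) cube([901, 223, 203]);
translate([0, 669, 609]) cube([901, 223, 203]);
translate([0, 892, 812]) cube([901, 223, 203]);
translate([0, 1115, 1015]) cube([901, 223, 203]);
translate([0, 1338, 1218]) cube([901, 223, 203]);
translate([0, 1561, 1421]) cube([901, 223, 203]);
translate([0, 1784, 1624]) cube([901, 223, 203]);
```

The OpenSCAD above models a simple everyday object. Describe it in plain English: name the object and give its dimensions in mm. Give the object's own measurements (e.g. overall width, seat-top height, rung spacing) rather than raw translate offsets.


A straight staircase of 9 solid steps. Each step is 901 mm wide (x), 223 mm deep (y, the going) and 203 mm tall (the rise). The first step rests on the floor; each subsequent step sits one going further in +y and one rise higher in +z, directly behind and above the previous step with no overlap.


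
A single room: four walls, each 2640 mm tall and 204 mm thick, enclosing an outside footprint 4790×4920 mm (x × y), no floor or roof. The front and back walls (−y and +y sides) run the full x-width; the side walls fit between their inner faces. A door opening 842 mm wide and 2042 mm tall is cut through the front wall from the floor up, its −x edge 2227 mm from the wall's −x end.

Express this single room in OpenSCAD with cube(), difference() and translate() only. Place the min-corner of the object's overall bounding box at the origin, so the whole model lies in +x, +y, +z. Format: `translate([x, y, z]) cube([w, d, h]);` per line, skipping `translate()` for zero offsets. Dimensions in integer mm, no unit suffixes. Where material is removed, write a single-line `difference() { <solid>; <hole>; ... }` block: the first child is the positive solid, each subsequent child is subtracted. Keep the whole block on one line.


difference() { cube([4790, 204, 2640]); translate([2227, 0, 0]) cube([842, 204, 2042]); }
translate([0, 4716, 0]) cube([4790, 204, 2640]);
translate([0, 204, 0]) cube([204, 4512, 2640]);
translate([4586, 204, 0]) cube([204, 4512, 2640]);


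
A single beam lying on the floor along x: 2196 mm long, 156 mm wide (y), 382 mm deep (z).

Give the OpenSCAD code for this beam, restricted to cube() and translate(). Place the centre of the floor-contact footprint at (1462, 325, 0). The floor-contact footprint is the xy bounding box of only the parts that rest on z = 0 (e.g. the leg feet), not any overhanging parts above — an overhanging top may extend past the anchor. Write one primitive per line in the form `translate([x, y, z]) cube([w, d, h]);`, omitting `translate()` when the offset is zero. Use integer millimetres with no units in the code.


translate([364, 247, 0]) cube([2196, 156, 382]);


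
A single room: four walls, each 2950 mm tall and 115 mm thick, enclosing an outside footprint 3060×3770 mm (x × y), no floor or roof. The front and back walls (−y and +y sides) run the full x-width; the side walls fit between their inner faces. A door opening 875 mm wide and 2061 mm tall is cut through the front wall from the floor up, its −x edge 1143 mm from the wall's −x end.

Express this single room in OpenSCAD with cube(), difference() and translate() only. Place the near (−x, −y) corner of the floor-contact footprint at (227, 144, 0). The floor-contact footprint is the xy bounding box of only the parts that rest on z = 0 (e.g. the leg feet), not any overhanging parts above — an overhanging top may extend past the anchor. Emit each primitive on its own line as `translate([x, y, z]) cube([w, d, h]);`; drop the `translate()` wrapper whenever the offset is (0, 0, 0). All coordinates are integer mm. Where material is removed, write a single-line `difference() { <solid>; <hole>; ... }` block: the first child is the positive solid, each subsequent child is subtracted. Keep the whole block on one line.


difference() { translate([227, 144, 0]) cube([3060, 115, 2950]); translate([1370, 144, 0]) cube([875, 115, 2061]); }
translate([227, 3799, 0]) cube([3060, 115, 2950]);
translate([227, 259, 0]) cube([115, 3540, 2950]);
translate([3172, 259, 0]) cube([115, 3540, 2950]);


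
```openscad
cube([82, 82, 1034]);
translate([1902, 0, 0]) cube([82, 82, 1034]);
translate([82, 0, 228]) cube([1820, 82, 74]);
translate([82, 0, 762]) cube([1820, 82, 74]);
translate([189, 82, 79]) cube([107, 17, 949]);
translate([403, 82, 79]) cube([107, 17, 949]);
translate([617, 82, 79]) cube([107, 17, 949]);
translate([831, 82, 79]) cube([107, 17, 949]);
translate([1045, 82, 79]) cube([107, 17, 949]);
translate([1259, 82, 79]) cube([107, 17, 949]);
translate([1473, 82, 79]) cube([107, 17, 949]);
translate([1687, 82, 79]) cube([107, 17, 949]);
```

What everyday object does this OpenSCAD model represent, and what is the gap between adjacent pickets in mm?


A fence section. The picket gap is 107 mm.

Two posts, two rails, 8 pickets — a fence section. Span 1820 mm holds 8 pickets of 107 mm with 9 equal gaps: ⌊(1820 − 8·107) / 9⌋ = 107 mm.


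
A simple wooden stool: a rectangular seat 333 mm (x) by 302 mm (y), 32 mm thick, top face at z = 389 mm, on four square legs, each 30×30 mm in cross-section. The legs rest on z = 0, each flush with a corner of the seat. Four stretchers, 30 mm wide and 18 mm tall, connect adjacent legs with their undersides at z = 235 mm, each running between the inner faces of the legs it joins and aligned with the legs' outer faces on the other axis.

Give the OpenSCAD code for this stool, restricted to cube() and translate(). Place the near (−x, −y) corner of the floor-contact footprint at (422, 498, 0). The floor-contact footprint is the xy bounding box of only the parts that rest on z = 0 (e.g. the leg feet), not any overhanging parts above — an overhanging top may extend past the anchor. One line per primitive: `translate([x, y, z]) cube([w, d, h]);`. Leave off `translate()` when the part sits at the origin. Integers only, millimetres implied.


translate([422, 498, 357]) cube([333, 302, 32]);
translate([422, 498, 0]) cube([30, 30, 357]);
translate([725, 498, 0]) cube([30, 30, 357]);
translate([422, 770, 0]) cube([30, 30, 357]);
translate([725, 770, 0]) cube([30, 30, 357]);
translate([452, 498, 235]) cube([273, 30, 18]);
translate([452, 770, 235]) cube([273, 30, 18]);
translate([422, 528, 235]) cube([30, 242, 18]);
translate([725, 528, 235]) cube([30, 242, 18]);


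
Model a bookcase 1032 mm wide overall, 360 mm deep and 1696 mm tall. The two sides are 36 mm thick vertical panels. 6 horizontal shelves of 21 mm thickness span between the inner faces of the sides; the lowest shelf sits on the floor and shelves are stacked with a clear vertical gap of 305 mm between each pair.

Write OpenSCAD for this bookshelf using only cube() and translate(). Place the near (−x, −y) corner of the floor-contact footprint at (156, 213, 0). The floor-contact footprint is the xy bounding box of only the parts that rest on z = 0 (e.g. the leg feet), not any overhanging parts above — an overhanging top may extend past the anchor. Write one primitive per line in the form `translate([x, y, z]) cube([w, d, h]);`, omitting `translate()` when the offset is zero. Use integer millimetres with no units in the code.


translate([156, 213, 0]) cube([36, 360, 1696]);
translate([1152, 213, 0]) cube([36, 360, 1696]);
translate([192, 213, 0]) cube([960, 360, 21]);
translate([192, 213, 326]) cube([960, 360, 21]);
translate([192, 213, 652]) cube([960, 360, 21]);
translate([192, 213, 978]) cube([960, 360, 21]);
translate([192, 213, 1304]) cube([960, 360, 21]);
translate([192, 213, 1630]) cube([960, 360, 21]);


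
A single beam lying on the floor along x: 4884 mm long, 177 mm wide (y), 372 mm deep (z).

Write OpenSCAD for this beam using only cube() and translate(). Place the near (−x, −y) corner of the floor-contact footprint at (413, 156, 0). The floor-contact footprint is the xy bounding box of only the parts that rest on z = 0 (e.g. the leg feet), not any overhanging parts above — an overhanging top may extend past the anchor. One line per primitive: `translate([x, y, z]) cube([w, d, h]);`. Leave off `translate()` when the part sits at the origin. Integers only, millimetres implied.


translate([413, 156, 0]) cube([4884, 177, 372]);


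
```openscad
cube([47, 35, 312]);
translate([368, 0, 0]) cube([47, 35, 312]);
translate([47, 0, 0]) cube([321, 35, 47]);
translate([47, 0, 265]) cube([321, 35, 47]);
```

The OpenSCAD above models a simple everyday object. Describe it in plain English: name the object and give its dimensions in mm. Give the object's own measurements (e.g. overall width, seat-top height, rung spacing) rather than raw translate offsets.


A rectangular picture frame lying in the x–z plane (depth along y). The opening is 321 mm wide (x) by 218 mm tall (z), surrounded by a border 47 mm wide on all four sides. The frame is 35 mm deep and is made of two full-height vertical stiles with two horizontal rails fitted between them.


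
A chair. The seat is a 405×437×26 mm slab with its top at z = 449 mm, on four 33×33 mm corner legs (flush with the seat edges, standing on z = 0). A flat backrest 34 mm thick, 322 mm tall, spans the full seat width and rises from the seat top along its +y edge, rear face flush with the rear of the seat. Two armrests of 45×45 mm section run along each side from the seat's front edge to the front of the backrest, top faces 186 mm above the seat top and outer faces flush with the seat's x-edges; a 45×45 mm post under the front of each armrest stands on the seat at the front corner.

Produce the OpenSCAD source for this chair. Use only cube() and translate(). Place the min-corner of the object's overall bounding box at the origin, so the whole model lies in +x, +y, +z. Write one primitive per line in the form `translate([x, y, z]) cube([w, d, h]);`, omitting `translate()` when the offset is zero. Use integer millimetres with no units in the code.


// leg_h = 449 - 26 = 423
// arm post h = 186 - 45 = 141
translate([0, 0, 423]) cube([405, 437, 26]);
cube([33, 33, 423]);
translate([372, 0, 0]) cube([33, 33, 423]);
translate([0, 404, 0]) cube([33, 33, 423]);
translate([372, 404, 0]) cube([33, 33, 423]);
translate([0, 403, 449]) cube([405, 34, 322]);
translate([0, 0, 590]) cube([45, 403, 45]);
translate([360, 0, 590]) cube([45, 403, 45]);
translate([0, 0, 449]) cube([45, 45, 141]);
translate([360, 0, 449]) cube([45, 45, 141]);


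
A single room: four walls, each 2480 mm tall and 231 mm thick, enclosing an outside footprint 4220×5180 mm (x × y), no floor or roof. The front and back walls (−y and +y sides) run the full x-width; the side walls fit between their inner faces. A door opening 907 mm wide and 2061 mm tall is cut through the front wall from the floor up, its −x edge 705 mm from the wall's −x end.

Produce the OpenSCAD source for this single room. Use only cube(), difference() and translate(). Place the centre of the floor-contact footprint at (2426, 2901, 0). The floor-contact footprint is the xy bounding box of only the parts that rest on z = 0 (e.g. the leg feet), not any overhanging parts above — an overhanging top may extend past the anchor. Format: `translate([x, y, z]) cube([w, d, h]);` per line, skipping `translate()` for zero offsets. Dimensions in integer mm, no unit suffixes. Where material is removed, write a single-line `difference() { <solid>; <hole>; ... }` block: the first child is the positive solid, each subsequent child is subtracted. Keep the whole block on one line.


difference() { translate([316, 311, 0]) cube([4220, 231, 2480]); translate([1021, 311, 0]) cube([907, 231, 2061]); }
translate([316, 5260, 0]) cube([4220, 231, 2480]);
translate([316, 542, 0]) cube([231, 4718, 2480]);
translate([4305, 542, 0]) cube([231, 4718, 2480]);


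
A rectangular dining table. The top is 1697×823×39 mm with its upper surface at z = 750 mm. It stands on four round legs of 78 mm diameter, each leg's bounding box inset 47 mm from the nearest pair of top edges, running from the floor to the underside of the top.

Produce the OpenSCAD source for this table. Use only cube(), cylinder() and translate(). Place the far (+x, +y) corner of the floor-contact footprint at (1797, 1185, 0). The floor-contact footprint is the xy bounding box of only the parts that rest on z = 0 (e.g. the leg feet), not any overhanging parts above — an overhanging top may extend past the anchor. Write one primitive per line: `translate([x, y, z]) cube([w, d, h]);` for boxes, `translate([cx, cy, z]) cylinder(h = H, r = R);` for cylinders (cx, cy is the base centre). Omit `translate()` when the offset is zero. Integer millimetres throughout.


// leg_h = 750 - 39 = 711
translate([147, 409, 711]) cube([1697, 823, 39]);
translate([233, 495, 0]) cylinder(h = 711, r = 39);
translate([1758, 495, 0]) cylinder(h = 711, r = 39);
translate([233, 1146, 0]) cylinder(h = 711, r = 39);
translate([1758, 1146, 0]) cylinder(h = 711, r = 39);


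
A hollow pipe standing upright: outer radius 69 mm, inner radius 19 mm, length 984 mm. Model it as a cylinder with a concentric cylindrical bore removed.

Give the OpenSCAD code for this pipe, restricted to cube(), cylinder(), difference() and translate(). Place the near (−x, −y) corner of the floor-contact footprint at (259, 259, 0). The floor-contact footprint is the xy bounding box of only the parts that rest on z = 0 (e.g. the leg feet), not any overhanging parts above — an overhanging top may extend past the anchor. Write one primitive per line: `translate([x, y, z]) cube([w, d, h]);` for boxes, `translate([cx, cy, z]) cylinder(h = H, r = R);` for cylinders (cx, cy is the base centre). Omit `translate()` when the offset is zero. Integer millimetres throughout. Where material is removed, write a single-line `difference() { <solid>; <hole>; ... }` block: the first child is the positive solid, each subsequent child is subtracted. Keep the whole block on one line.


difference() { translate([328, 328, 0]) cylinder(h = 984, r = 69); translate([328, 328, 0]) cylinder(h = 984, r = 19); }


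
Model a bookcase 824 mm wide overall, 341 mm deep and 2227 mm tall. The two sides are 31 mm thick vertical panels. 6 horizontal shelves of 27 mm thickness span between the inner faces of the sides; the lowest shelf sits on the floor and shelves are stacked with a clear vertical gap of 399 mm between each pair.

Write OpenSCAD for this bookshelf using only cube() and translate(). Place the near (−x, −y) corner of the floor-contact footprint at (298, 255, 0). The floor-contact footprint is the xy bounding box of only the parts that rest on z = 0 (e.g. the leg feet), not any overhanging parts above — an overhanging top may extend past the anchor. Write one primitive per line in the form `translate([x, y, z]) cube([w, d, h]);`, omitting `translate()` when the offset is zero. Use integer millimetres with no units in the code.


translate([298, 255, 0]) cube([31, 341, 2227]);
translate([1091, 255, 0]) cube([31, 341, 2227]);
translate([329, 255, 0]) cube([762, 341, 27]);
translate([329, 255, 426]) cube([762, 341, 27]);
translate([329, 255, 852]) cube([762, 341, 27]);
translate([329, 255, 1278]) cube([762, 341, 27]);
translate([329, 255, 1704]) cube([762, 341, 27]);
translate([329, 255, 2130]) cube([762, 341, 27]);


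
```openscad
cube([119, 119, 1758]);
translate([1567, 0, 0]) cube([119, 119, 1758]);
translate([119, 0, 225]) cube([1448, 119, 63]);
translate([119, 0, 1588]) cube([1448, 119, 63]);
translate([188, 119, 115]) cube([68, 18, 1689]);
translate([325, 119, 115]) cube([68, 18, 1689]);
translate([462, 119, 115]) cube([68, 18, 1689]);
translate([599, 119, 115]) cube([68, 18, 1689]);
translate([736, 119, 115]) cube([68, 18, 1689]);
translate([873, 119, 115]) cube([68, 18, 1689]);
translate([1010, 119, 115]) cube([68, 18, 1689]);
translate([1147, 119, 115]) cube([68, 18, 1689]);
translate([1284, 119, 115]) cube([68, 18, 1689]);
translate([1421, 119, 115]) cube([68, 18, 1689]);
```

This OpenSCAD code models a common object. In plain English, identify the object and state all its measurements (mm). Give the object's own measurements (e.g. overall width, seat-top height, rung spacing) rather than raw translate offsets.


A fence section. Two 119×119 mm posts, 1758 mm tall, stand on the floor with a clear span of 1448 mm between their inner faces. Two horizontal rails of 119×63 mm section span the gap between the posts with their undersides at z = 225 mm and z = 1588 mm, flush with the posts' −y face. 10 pickets, each 68 mm wide, 18 mm thick and 1689 mm tall, are fixed to the +y face of the rails with their bottoms at z = 115 mm, spaced across the span with a 69 mm gap after the −x post and between neighbouring pickets, with 78 mm left before the +x post.


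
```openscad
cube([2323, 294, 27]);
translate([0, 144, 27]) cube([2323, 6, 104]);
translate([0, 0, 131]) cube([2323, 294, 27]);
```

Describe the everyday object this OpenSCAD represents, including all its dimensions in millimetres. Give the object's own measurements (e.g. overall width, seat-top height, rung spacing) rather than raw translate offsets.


An I-beam lying along x, 2323 mm long. Overall section height 158 mm. Two flanges 294 mm wide (y) and 27 mm thick, one on the floor and one at the top; a web 6 mm thick runs between them, centred on the flange width.


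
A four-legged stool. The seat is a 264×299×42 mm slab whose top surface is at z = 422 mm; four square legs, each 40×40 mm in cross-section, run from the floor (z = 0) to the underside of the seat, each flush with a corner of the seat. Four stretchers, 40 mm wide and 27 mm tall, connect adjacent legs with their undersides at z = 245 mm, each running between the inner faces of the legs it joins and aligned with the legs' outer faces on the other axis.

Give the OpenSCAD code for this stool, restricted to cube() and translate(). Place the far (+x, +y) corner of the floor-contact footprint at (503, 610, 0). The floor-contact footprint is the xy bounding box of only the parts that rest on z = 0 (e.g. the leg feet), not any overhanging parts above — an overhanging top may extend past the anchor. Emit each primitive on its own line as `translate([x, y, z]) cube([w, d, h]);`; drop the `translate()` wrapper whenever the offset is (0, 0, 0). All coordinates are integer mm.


translate([239, 311, 380]) cube([264, 299, 42]);
translate([239, 311, 0]) cube([40, 40, 380]);
translate([463, 311, 0]) cube([40, 40, 380]);
translate([239, 570, 0]) cube([40, 40, 380]);
translate([463, 570, 0]) cube([40, 40, 380]);
translate([279, 311, 245]) cube([184, 40, 27]);
translate([279, 570, 245]) cube([184, 40, 27]);
translate([239, 351, 245]) cube([40, 219, 27]);
translate([463, 351, 245]) cube([40, 219, 27]);


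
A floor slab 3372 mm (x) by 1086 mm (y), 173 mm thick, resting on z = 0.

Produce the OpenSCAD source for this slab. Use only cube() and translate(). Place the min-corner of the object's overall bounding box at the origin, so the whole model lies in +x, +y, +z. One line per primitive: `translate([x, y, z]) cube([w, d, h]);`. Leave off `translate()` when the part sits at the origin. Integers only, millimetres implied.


cube([3372, 1086, 173]);


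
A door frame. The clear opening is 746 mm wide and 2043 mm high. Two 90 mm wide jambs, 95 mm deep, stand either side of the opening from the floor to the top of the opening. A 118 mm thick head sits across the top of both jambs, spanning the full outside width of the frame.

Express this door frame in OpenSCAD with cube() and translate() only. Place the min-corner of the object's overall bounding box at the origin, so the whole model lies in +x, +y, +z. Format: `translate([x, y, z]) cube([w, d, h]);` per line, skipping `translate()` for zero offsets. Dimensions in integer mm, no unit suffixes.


cube([90, 95, 2043]);
translate([836, 0, 0]) cube([90, 95, 2043]);
translate([0, 0, 2043]) cube([926, 95, 118]);


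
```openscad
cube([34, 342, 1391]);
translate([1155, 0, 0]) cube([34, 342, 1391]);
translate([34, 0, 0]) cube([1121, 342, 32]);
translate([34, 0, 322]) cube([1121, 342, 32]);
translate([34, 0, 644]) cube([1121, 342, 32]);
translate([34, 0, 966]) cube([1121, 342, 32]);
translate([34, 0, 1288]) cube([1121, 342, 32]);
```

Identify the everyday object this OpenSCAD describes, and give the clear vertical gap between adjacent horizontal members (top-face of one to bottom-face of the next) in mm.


A bookshelf. The clear shelf gap is 290 mm.

Two tall side panels with 5 horizontal boards between them — a bookshelf. The first two shelf undersides are at z = 0 and z = 322; with shelf thickness 32, the clear gap is 322 − 0 − 32 = 290 mm.


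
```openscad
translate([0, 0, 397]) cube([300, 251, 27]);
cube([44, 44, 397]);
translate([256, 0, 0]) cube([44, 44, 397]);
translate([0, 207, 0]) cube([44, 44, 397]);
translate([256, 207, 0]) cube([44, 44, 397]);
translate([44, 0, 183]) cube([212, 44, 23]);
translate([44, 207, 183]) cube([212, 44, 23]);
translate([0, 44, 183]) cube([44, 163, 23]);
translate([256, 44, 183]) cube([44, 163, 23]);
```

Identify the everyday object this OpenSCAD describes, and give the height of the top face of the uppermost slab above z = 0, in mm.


A stool. The seat height is 424 mm.

A 300×251×27 slab at z = 397 on four corner posts — a stool. The seat top is 397 + 27 = 424 mm.


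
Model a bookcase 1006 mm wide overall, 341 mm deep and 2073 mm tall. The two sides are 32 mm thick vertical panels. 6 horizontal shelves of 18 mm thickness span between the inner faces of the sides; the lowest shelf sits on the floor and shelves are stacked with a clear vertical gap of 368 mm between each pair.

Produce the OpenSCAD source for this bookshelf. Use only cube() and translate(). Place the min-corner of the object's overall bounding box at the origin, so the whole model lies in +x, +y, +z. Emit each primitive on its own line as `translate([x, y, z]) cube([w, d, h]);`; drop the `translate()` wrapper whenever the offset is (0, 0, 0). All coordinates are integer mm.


cube([32, 341, 2073]);
translate([974, 0, 0]) cube([32, 341, 2073]);
translate([32, 0, 0]) cube([942, 341, 18]);
translate([32, 0, 386]) cube([942, 341, 18]);
translate([32, 0, 772]) cube([942, 341, 18]);
translate([32, 0, 1158]) cube([942, 341, 18]);
translate([32, 0, 1544]) cube([942, 341, 18]);
translate([32, 0, 1930]) cube([942, 341, 18]);


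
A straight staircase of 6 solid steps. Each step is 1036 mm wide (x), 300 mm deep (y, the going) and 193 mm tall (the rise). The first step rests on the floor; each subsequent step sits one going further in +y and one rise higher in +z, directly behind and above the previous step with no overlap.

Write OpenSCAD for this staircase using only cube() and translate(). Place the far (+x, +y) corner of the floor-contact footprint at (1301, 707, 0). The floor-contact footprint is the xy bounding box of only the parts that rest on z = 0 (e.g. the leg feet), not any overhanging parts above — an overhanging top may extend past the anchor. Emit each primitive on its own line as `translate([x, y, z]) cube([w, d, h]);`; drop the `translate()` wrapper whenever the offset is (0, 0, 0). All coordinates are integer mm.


translate([265, 407, 0]) cube([1036, 300, 193]);
translate([265, 707, 193]) cube([1036, 300, 193]);
translate([265, 1007, 386]) cube([1036, 300, 193]);
translate([265, 1307, 579]) cube([1036, 300, 193]);
translate([265, 1607, 772]) cube([1036, 300, 193]);
translate([265, 1907, 965]) cube([1036, 300, 193]);


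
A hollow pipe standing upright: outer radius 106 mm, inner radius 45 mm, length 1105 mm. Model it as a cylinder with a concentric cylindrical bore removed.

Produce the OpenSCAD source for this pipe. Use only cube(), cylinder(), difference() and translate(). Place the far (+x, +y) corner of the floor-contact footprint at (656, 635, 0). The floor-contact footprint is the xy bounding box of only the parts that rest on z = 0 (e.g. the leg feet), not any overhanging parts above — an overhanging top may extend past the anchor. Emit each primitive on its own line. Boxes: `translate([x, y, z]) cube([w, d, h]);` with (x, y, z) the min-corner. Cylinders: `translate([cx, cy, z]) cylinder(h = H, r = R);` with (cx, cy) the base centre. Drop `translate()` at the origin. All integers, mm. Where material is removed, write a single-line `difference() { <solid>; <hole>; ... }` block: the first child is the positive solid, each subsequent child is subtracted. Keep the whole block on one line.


difference() { translate([550, 529, 0]) cylinder(h = 1105, r = 106); translate([550, 529, 0]) cylinder(h = 1105, r = 45); }


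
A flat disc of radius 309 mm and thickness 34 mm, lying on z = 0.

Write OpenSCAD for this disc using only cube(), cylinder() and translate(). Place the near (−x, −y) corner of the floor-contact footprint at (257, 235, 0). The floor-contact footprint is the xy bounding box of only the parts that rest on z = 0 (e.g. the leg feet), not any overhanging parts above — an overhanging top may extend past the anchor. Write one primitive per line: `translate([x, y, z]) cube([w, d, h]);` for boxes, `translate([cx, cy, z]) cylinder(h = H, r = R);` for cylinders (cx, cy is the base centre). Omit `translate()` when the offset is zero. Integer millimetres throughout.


translate([566, 544, 0]) cylinder(h = 34, r = 309);


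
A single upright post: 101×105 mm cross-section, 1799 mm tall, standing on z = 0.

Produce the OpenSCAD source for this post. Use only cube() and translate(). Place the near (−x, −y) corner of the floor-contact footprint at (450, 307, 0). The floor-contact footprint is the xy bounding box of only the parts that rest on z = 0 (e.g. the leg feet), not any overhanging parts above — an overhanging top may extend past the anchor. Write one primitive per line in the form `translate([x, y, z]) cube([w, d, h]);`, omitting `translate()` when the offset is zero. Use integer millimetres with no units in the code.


translate([450, 307, 0]) cube([101, 105, 1799]);


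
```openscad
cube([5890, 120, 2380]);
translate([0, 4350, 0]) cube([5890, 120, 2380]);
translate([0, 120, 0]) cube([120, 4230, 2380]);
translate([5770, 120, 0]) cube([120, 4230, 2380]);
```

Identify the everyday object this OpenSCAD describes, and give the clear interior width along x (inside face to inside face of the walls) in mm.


A house (or room) frame. The interior width is 5650 mm.

Four 2380 mm walls enclosing a rectangle with no floor or roof — a room or house frame. Outside width is 5890 mm and wall thickness is 120 mm, so the interior width is 5890 − 2 × 120 = 5650 mm.


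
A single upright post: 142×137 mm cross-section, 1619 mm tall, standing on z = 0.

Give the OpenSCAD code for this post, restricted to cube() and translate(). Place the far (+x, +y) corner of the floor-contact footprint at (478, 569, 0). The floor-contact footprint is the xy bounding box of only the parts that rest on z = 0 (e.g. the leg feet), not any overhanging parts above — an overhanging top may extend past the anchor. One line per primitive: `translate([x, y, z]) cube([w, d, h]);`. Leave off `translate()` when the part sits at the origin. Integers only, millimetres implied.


translate([336, 432, 0]) cube([142, 137, 1619]);


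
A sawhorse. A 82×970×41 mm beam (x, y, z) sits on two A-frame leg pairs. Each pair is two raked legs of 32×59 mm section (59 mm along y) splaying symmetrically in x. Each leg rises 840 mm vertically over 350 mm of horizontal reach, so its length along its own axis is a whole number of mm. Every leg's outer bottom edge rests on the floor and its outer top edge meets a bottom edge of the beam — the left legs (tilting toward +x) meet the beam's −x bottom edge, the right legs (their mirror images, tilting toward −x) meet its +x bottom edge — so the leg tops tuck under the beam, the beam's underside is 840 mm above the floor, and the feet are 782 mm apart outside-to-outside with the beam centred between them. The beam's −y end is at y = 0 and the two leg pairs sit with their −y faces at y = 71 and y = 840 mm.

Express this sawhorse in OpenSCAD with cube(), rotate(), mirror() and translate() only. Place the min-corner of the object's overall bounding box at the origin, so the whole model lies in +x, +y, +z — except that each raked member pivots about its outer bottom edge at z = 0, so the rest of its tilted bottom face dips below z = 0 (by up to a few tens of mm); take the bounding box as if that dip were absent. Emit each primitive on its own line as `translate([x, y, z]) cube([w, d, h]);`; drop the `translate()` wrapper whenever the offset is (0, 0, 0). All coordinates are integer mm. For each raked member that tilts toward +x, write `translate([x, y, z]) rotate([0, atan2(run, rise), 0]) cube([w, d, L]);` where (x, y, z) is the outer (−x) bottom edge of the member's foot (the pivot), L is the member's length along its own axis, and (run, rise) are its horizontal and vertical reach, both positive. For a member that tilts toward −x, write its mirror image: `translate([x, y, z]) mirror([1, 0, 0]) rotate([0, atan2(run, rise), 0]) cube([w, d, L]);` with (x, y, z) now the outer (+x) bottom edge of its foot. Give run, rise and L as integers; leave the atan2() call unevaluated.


translate([350, 0, 840]) cube([82, 970, 41]);
translate([0, 71, 0]) rotate([0, atan2(350, 840), 0]) cube([32, 59, 910]);
translate([782, 71, 0]) mirror([1, 0, 0]) rotate([0, atan2(350, 840), 0]) cube([32, 59, 910]);
translate([0, 840, 0]) rotate([0, atan2(350, 840), 0]) cube([32, 59, 910]);
translate([782, 840, 0]) mirror([1, 0, 0]) rotate([0, atan2(350, 840), 0]) cube([32, 59, 910]);


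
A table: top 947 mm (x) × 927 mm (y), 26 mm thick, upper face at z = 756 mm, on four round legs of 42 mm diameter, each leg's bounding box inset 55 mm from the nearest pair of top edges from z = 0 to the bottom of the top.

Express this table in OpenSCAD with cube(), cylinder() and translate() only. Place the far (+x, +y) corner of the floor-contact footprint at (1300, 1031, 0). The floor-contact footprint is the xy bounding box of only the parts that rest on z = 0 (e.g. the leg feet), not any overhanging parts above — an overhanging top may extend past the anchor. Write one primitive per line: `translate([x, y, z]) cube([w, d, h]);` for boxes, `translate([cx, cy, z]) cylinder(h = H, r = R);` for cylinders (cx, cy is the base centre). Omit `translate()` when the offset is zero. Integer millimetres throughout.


translate([408, 159, 730]) cube([947, 927, 26]);
translate([484, 235, 0]) cylinder(h = 730, r = 21);
translate([1279, 235, 0]) cylinder(h = 730, r = 21);
translate([484, 1010, 0]) cylinder(h = 730, r = 21);
translate([1279, 1010, 0]) cylinder(h = 730, r = 21);
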